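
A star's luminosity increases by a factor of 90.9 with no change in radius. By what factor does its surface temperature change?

factor ≈ 3.09

P ∝ T⁴ ⇒ T ∝ P^(1/4), so T scales by (90.9)^(1/4) = 3.09.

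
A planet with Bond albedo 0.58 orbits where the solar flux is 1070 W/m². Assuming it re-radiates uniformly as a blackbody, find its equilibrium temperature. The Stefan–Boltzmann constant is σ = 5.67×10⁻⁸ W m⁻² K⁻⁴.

T ≈ 211 K

Power absorbed = (1−a)S·πR²; power emitted = 4πR²σT⁴. Equating and cancelling πR²:
T = ((1−a)S / 4σ)^(1/4) = (449 / (4 × 5.67×10⁻⁸))^(1/4) = (1.98×10^9)^(1/4).
T = 211 K.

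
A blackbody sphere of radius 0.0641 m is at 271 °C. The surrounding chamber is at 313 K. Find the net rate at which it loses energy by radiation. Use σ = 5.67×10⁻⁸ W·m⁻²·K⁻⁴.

A = 4πr² = 4π × (0.0641)² = 0.0516 m².
Convert: 271 °C = 544 K.
Q = σA(T⁴ − T_s⁴). T⁴ − T_s⁴ = (544)⁴ − (313)⁴ = 8.76×10^10 − 9.60×10^9 = 7.80×10^10 K⁴.
Q = 5.67×10⁻⁸ × 0.0516 × 7.80×10^10 = 228 W.

Q ≈ 228 W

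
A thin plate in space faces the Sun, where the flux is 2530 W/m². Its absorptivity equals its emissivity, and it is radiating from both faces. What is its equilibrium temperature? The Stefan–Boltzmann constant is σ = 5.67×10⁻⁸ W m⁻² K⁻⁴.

T ≈ 386 K

Absorbed flux αS = emitted flux 2εσT⁴ per unit area; with α = ε this gives T = (S/2σ)^(1/4).
T = (2530 / (2 × 5.67×10⁻⁸))^(1/4) = (2.23×10^10)^(1/4).
T = 386 K.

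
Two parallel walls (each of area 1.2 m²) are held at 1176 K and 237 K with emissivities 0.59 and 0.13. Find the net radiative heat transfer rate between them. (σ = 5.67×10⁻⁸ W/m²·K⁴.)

Q ≈ 15500 W

For two large parallel gray plates, q = σ(T₁⁴ − T₂⁴) / (1/ε₁ + 1/ε₂ − 1).
1/ε₁ + 1/ε₂ − 1 = 1/0.59 + 1/0.13 − 1 = 8.387.
T₁⁴ − T₂⁴ = 1.91×10^12 − 3.15×10^9 = 1.91×10^12 K⁴.
q = 5.67×10⁻⁸ × 1.91×10^12 / 8.387 = 12900 W/m².
Q = q·A = 12900 × 1.2 = 15500 W.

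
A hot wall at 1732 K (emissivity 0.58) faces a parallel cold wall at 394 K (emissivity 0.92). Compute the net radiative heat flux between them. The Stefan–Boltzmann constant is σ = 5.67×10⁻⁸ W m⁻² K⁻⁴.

For two large parallel gray plates, q = σ(T₁⁴ − T₂⁴) / (1/ε₁ + 1/ε₂ − 1).
1/ε₁ + 1/ε₂ − 1 = 1/0.58 + 1/0.92 − 1 = 1.811.
T₁⁴ − T₂⁴ = 9.00×10^12 − 2.41×10^10 = 8.97×10^12 K⁴.
q = 5.67×10⁻⁸ × 8.97×10^12 / 1.811 = 2.81×10^5 W/m².

q ≈ 2.81×10^5 W/m²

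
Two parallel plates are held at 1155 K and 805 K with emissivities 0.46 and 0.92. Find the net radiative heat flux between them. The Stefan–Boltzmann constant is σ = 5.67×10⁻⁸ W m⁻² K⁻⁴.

q ≈ 34100 W/m²

For two large parallel gray plates, q = σ(T₁⁴ − T₂⁴) / (1/ε₁ + 1/ε₂ − 1).
1/ε₁ + 1/ε₂ − 1 = 1/0.46 + 1/0.92 − 1 = 2.261.
T₁⁴ − T₂⁴ = 1.78×10^12 − 4.20×10^11 = 1.36×10^12 K⁴.
q = 5.67×10⁻⁸ × 1.36×10^12 / 2.261 = 34100 W/m².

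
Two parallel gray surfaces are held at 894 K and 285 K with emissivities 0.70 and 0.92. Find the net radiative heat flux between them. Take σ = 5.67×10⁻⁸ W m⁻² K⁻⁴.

For two large parallel gray plates, q = σ(T₁⁴ − T₂⁴) / (1/ε₁ + 1/ε₂ − 1).
1/ε₁ + 1/ε₂ − 1 = 1/0.70 + 1/0.92 − 1 = 1.516.
T₁⁴ − T₂⁴ = 6.39×10^11 − 6.60×10^9 = 6.32×10^11 K⁴.
q = 5.67×10⁻⁸ × 6.32×10^11 / 1.516 = 23700 W/m².

q ≈ 23700 W/m²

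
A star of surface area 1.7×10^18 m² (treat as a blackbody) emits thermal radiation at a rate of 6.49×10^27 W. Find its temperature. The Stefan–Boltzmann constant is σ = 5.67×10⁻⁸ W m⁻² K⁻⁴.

From P = σAT⁴, T = (P / σA)^(1/4) = (6.49×10^27 / (5.67×10⁻⁸ × 1.70×10^18))^(1/4).
T = (6.73×10^16)^(1/4) = 16100 K.

T ≈ 16100 K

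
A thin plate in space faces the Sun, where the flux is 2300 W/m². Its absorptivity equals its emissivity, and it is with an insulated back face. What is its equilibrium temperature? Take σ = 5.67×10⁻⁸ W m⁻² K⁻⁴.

Absorbed flux αS = emitted flux εσT⁴ (one radiating face); with α = ε, T = (S/σ)^(1/4).
T = (2300 / 5.67×10⁻⁸)^(1/4) = (4.06×10^10)^(1/4).
T = 449 K.

T ≈ 449 K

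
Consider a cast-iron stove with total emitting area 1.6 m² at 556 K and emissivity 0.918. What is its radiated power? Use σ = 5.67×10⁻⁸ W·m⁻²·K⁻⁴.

Stefan–Boltzmann: P = εσAT⁴ = 0.918 × 5.67×10⁻⁸ × 1.60 × (556)⁴ = 0.918 × 5.67×10⁻⁸ × 1.60 × 9.56×10^10.
P = 7960 W.

P ≈ 7960 W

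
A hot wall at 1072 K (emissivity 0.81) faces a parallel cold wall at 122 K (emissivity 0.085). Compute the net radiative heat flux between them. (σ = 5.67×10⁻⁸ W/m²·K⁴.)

For two large parallel gray plates, q = σ(T₁⁴ − T₂⁴) / (1/ε₁ + 1/ε₂ − 1).
1/ε₁ + 1/ε₂ − 1 = 1/0.81 + 1/0.085 − 1 = 12.00.
T₁⁴ − T₂⁴ = 1.32×10^12 − 2.22×10^8 = 1.32×10^12 K⁴.
q = 5.67×10⁻⁸ × 1.32×10^12 / 12.00 = 6240 W/m².

q ≈ 6240 W/m²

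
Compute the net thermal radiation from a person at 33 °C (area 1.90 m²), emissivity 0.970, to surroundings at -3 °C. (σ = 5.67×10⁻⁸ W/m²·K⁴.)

Convert: 33 °C = 306 K; -3 °C = 270 K.
Q = εσA(T⁴ − T_s⁴). T⁴ − T_s⁴ = (306)⁴ − (270)⁴ = 8.77×10^9 − 5.31×10^9 = 3.45×10^9 K⁴.
Q = 0.970 × 5.67×10⁻⁸ × 1.90 × 3.45×10^9 = 361 W.

Q ≈ 361 W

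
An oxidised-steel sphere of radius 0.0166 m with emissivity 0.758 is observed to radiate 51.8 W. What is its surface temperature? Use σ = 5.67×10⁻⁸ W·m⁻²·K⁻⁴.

T ≈ 768 K

A = 4πr² = 4π × (0.0166)² = 3.46×10^-3 m².
From P = εσAT⁴, T = (P / εσA)^(1/4) = (51.8 / (0.758 × 5.67×10⁻⁸ × 3.46×10^-3))^(1/4).
T = (3.48×10^11)^(1/4) = 768 K.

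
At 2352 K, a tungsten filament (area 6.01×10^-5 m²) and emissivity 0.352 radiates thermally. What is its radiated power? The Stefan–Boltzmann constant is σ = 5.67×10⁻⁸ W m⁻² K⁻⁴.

P ≈ 36.7 W

Stefan–Boltzmann: P = εσAT⁴ = 0.352 × 5.67×10⁻⁸ × 6.01×10^-5 × (2352)⁴ = 0.352 × 5.67×10⁻⁸ × 6.01×10^-5 × 3.06×10^13.
P = 36.7 W.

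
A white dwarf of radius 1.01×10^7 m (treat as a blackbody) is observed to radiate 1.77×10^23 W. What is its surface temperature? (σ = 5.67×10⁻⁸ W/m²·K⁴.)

A = 4πr² = 4π × (1.01×10^7)² = 1.28×10^15 m².
From P = σAT⁴, T = (P / σA)^(1/4) = (1.77×10^23 / (5.67×10⁻⁸ × 1.28×10^15))^(1/4).
T = (2.44×10^15)^(1/4) = 7020 K.

T ≈ 7020 K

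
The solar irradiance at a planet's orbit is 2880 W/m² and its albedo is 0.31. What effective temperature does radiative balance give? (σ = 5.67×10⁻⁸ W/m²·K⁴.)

Power absorbed = (1−a)S·πR²; power emitted = 4πR²σT⁴. Equating and cancelling πR²:
T = ((1−a)S / 4σ)^(1/4) = (1990 / (4 × 5.67×10⁻⁸))^(1/4) = (8.76×10^9)^(1/4).
T = 306 K.

T ≈ 306 K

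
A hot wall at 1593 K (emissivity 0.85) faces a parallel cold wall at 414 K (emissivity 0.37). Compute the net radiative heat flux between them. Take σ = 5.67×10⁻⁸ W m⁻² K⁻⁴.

q ≈ 1.26×10^5 W/m²

For two large parallel gray plates, q = σ(T₁⁴ − T₂⁴) / (1/ε₁ + 1/ε₂ − 1).
1/ε₁ + 1/ε₂ − 1 = 1/0.85 + 1/0.37 − 1 = 2.879.
T₁⁴ − T₂⁴ = 6.44×10^12 − 2.94×10^10 = 6.41×10^12 K⁴.
q = 5.67×10⁻⁸ × 6.41×10^12 / 2.879 = 1.26×10^5 W/m².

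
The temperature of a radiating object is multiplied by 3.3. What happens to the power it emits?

factor ≈ 119

P ∝ T⁴, so the power scales as (3.3)⁴ = 119.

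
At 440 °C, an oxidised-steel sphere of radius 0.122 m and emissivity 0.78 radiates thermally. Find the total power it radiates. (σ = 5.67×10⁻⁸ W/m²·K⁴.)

A = 4πr² = 4π × (0.122)² = 0.187 m².
440 °C = 713 K.
Stefan–Boltzmann: P = εσAT⁴ = 0.78 × 5.67×10⁻⁸ × 0.187 × (713)⁴ = 0.78 × 5.67×10⁻⁸ × 0.187 × 2.58×10^11.
P = 2140 W.

P ≈ 2140 W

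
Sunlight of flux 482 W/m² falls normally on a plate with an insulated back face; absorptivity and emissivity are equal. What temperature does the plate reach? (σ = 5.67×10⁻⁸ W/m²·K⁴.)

Absorbed flux αS = emitted flux εσT⁴ (one radiating face); with α = ε, T = (S/σ)^(1/4).
T = (482 / 5.67×10⁻⁸)^(1/4) = (8.50×10^9)^(1/4).
T = 304 K.

T ≈ 304 K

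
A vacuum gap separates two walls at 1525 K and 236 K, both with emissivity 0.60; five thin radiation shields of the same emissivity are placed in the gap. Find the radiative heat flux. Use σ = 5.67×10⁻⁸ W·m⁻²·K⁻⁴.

Each of the 6 gaps contributes resistance (2/ε − 1) = 2/0.60 − 1 = 2.333; total = 14.00.
q = σ(T₁⁴ − T₂⁴) / 14.00 = 5.67×10⁻⁸ × 5.41×10^12 / 14.00 = 21900 W/m².

q ≈ 21900 W/m²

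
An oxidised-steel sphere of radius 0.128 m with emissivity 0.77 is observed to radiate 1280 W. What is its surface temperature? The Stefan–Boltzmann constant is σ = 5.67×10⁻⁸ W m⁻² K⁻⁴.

A = 4πr² = 4π × (0.128)² = 0.206 m².
From P = εσAT⁴, T = (P / εσA)^(1/4) = (1280 / (0.77 × 5.67×10⁻⁸ × 0.206))^(1/4).
T = (1.42×10^11)^(1/4) = 614 K.

T ≈ 614 K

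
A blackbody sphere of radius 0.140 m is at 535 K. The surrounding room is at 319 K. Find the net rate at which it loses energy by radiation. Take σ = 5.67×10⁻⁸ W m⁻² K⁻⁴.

Q ≈ 999 W

A = 4πr² = 4π × (0.140)² = 0.246 m².
Q = σA(T⁴ − T_s⁴). T⁴ − T_s⁴ = (535)⁴ − (319)⁴ = 8.19×10^10 − 1.04×10^10 = 7.16×10^10 K⁴.
Q = 5.67×10⁻⁸ × 0.246 × 7.16×10^10 = 999 W.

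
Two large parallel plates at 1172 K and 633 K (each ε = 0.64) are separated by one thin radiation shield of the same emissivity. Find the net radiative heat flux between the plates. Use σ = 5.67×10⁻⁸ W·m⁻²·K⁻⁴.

q ≈ 23000 W/m²

Each of the 2 gaps contributes resistance (2/ε − 1) = 2/0.64 − 1 = 2.125; total = 4.250.
q = σ(T₁⁴ − T₂⁴) / 4.250 = 5.67×10⁻⁸ × 1.73×10^12 / 4.250 = 23000 W/m².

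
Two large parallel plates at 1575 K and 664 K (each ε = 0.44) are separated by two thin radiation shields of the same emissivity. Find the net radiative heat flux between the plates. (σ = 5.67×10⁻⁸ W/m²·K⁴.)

Each of the 3 gaps contributes resistance (2/ε − 1) = 2/0.44 − 1 = 3.545; total = 10.64.
q = σ(T₁⁴ − T₂⁴) / 10.64 = 5.67×10⁻⁸ × 5.96×10^12 / 10.64 = 31800 W/m².

q ≈ 31800 W/m²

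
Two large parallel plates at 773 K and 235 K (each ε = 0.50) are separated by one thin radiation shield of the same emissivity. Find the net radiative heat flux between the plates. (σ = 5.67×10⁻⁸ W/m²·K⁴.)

Each of the 2 gaps contributes resistance (2/ε − 1) = 2/0.50 − 1 = 3.000; total = 6.000.
q = σ(T₁⁴ − T₂⁴) / 6.000 = 5.67×10⁻⁸ × 3.54×10^11 / 6.000 = 3350 W/m².

q ≈ 3350 W/m²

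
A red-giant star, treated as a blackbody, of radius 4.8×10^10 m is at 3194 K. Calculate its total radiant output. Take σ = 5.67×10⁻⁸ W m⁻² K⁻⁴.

A = 4πr² = 4π × (4.8×10^10)² = 2.90×10^22 m².
P = σAT⁴ = 5.67×10⁻⁸ × 2.90×10^22 × (3194)⁴ = 5.67×10⁻⁸ × 2.90×10^22 × 1.04×10^14.
P = 1.71×10^29 W.

P ≈ 1.71×10^29 W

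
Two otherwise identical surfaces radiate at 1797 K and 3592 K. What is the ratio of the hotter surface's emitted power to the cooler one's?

P ∝ T⁴, so the ratio is (3592/1797)⁴ = (1.999)⁴ = 16.0.

ratio ≈ 16.0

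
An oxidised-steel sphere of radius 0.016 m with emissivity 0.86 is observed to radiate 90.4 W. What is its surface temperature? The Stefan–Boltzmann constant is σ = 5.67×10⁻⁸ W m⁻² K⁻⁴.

A = 4πr² = 4π × (0.016)² = 3.22×10^-3 m².
From P = εσAT⁴, T = (P / εσA)^(1/4) = (90.4 / (0.86 × 5.67×10⁻⁸ × 3.22×10^-3))^(1/4).
T = (5.76×10^11)^(1/4) = 871 K.

T ≈ 871 K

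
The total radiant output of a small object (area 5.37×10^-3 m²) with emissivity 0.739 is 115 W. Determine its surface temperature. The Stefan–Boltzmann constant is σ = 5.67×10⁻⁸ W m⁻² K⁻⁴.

From P = εσAT⁴, T = (P / εσA)^(1/4) = (115 / (0.739 × 5.67×10⁻⁸ × 5.37×10^-3))^(1/4).
T = (5.11×10^11)^(1/4) = 846 K.

T ≈ 846 K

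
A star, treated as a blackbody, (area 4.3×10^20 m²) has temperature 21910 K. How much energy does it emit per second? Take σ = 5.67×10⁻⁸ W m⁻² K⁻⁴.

P ≈ 5.62×10^30 W

P = σAT⁴ = 5.67×10⁻⁸ × 4.30×10^20 × (21910)⁴ = 5.67×10⁻⁸ × 4.30×10^20 × 2.30×10^17.
P = 5.62×10^30 W.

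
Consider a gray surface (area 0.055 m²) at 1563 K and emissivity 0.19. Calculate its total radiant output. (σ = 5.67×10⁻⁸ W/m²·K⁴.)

P = εσAT⁴ = 0.19 × 5.67×10⁻⁸ × 0.0550 × (1563)⁴ = 0.19 × 5.67×10⁻⁸ × 0.0550 × 5.97×10^12.
P = 3540 W.

P ≈ 3540 W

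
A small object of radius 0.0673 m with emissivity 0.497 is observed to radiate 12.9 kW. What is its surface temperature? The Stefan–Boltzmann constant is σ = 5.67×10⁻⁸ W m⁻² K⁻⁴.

T ≈ 1680 K

A = 4πr² = 4π × (0.0673)² = 0.0569 m².
From P = εσAT⁴, T = (P / εσA)^(1/4) = (12900 / (0.497 × 5.67×10⁻⁸ × 0.0569))^(1/4).
T = (8.04×10^12)^(1/4) = 1680 K.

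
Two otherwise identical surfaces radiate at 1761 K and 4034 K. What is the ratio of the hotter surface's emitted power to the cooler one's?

P ∝ T⁴, so the ratio is (4034/1761)⁴ = (2.291)⁴ = 27.5.

ratio ≈ 27.5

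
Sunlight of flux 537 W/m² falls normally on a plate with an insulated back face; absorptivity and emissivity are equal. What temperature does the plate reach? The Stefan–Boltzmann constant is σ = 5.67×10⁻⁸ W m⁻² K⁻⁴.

T ≈ 312 K

Absorbed flux αS = emitted flux εσT⁴ (one radiating face); with α = ε, T = (S/σ)^(1/4).
T = (537 / 5.67×10⁻⁸)^(1/4) = (9.47×10^9)^(1/4).
T = 312 K.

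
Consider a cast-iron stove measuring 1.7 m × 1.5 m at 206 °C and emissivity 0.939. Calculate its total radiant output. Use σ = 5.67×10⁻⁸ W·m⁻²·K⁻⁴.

A = 1.7 × 1.5 = 2.55 m².
206 °C = 479 K.
Stefan–Boltzmann: P = εσAT⁴ = 0.939 × 5.67×10⁻⁸ × 2.55 × (479)⁴ = 0.939 × 5.67×10⁻⁸ × 2.55 × 5.26×10^10.
P = 7150 W.

P ≈ 7150 W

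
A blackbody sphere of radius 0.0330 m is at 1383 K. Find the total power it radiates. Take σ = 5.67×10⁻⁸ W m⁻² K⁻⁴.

A = 4πr² = 4π × (0.0330)² = 0.0137 m².
P = σAT⁴ = 5.67×10⁻⁸ × 0.0137 × (1383)⁴ = 5.67×10⁻⁸ × 0.0137 × 3.66×10^12.
P = 2840 W.

P ≈ 2840 W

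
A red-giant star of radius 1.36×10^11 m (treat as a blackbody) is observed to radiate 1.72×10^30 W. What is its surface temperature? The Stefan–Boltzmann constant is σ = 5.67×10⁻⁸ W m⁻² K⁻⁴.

A = 4πr² = 4π × (1.36×10^11)² = 2.32×10^23 m².
From P = σAT⁴, T = (P / σA)^(1/4) = (1.72×10^30 / (5.67×10⁻⁸ × 2.32×10^23))^(1/4).
T = (1.31×10^14)^(1/4) = 3380 K.

T ≈ 3380 K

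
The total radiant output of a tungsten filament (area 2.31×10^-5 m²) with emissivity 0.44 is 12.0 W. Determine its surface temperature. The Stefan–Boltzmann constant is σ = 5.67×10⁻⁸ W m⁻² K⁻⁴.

From P = εσAT⁴, T = (P / εσA)^(1/4) = (12.0 / (0.44 × 5.67×10⁻⁸ × 2.31×10^-5))^(1/4).
T = (2.08×10^13)^(1/4) = 2140 K.

T ≈ 2140 K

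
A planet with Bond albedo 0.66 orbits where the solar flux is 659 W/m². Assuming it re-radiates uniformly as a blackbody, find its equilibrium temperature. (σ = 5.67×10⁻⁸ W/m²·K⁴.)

Power absorbed = (1−a)S·πR²; power emitted = 4πR²σT⁴. Equating and cancelling πR²:
T = ((1−a)S / 4σ)^(1/4) = (224 / (4 × 5.67×10⁻⁸))^(1/4) = (9.88×10^8)^(1/4).
T = 177 K.

T ≈ 177 K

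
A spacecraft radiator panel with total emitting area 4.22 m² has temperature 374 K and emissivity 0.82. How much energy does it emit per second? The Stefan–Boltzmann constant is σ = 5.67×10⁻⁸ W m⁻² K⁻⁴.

Stefan–Boltzmann: P = εσAT⁴ = 0.82 × 5.67×10⁻⁸ × 4.22 × (374)⁴ = 0.82 × 5.67×10⁻⁸ × 4.22 × 1.96×10^10.
P = 3840 W.

P ≈ 3840 W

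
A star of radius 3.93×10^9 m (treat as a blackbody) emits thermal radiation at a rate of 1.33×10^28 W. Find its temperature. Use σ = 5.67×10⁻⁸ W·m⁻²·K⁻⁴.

A = 4πr² = 4π × (3.93×10^9)² = 1.94×10^20 m².
From P = σAT⁴, T = (P / σA)^(1/4) = (1.33×10^28 / (5.67×10⁻⁸ × 1.94×10^20))^(1/4).
T = (1.21×10^15)^(1/4) = 5900 K.

T ≈ 5900 K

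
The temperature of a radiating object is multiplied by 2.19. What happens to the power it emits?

factor ≈ 23.0

P ∝ T⁴, so the power scales as (2.19)⁴ = 23.0.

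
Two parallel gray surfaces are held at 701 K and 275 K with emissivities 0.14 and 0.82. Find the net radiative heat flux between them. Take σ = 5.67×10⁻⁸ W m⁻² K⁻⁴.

q ≈ 1820 W/m²

For two large parallel gray plates, q = σ(T₁⁴ − T₂⁴) / (1/ε₁ + 1/ε₂ − 1).
1/ε₁ + 1/ε₂ − 1 = 1/0.14 + 1/0.82 − 1 = 7.362.
T₁⁴ − T₂⁴ = 2.41×10^11 − 5.72×10^9 = 2.36×10^11 K⁴.
q = 5.67×10⁻⁸ × 2.36×10^11 / 7.362 = 1820 W/m².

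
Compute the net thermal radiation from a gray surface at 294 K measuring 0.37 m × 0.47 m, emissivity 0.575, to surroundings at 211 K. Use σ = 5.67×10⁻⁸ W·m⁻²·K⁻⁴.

A = 0.37 × 0.47 = 0.174 m².
Q = εσA(T⁴ − T_s⁴). T⁴ − T_s⁴ = (294)⁴ − (211)⁴ = 7.47×10^9 − 1.98×10^9 = 5.49×10^9 K⁴.
Q = 0.575 × 5.67×10⁻⁸ × 0.174 × 5.49×10^9 = 31.1 W.

Q ≈ 31.1 W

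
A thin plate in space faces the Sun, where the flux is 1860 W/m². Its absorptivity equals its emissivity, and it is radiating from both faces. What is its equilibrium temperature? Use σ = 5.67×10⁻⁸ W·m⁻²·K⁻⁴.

T ≈ 358 K

Absorbed flux αS = emitted flux 2εσT⁴ per unit area; with α = ε this gives T = (S/2σ)^(1/4).
T = (1860 / (2 × 5.67×10⁻⁸))^(1/4) = (1.64×10^10)^(1/4).
T = 358 K.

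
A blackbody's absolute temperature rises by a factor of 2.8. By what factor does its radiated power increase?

P ∝ T⁴, so the power scales as (2.8)⁴ = 61.5.

factor ≈ 61.5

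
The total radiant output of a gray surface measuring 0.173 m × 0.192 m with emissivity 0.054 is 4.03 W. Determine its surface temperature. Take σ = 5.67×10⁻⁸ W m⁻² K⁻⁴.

T ≈ 446 K

A = 0.173 × 0.192 = 0.0332 m².
From P = εσAT⁴, T = (P / εσA)^(1/4) = (4.03 / (0.054 × 5.67×10⁻⁸ × 0.0332))^(1/4).
T = (3.96×10^10)^(1/4) = 446 K.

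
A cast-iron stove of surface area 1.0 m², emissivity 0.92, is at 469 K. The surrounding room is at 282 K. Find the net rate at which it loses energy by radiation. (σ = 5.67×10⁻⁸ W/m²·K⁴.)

Q = εσA(T⁴ − T_s⁴). T⁴ − T_s⁴ = (469)⁴ − (282)⁴ = 4.84×10^10 − 6.32×10^9 = 4.21×10^10 K⁴.
Q = 0.92 × 5.67×10⁻⁸ × 1.00 × 4.21×10^10 = 2190 W.

Q ≈ 2190 W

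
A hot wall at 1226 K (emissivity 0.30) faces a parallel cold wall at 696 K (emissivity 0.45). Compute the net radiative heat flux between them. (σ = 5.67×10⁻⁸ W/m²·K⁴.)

For two large parallel gray plates, q = σ(T₁⁴ − T₂⁴) / (1/ε₁ + 1/ε₂ − 1).
1/ε₁ + 1/ε₂ − 1 = 1/0.30 + 1/0.45 − 1 = 4.556.
T₁⁴ − T₂⁴ = 2.26×10^12 − 2.35×10^11 = 2.02×10^12 K⁴.
q = 5.67×10⁻⁸ × 2.02×10^12 / 4.556 = 25200 W/m².

q ≈ 25200 W/m²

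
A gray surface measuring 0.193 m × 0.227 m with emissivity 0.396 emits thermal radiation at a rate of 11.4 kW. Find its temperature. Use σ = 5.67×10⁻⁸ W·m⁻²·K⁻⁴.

T ≈ 1850 K

A = 0.193 × 0.227 = 0.0438 m².
From P = εσAT⁴, T = (P / εσA)^(1/4) = (11400 / (0.396 × 5.67×10⁻⁸ × 0.0438))^(1/4).
T = (1.16×10^13)^(1/4) = 1850 K.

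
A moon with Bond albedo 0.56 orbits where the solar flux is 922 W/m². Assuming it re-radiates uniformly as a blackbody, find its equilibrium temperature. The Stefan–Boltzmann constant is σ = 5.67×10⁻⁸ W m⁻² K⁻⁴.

T ≈ 206 K

Power absorbed = (1−a)S·πR²; power emitted = 4πR²σT⁴. Equating and cancelling πR²:
T = ((1−a)S / 4σ)^(1/4) = (406 / (4 × 5.67×10⁻⁸))^(1/4) = (1.79×10^9)^(1/4).
T = 206 K.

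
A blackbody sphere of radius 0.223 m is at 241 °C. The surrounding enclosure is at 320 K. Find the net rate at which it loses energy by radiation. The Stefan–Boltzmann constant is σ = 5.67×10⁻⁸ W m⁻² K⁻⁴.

Q ≈ 2100 W

A = 4πr² = 4π × (0.223)² = 0.625 m².
Convert: 241 °C = 514 K.
Q = σA(T⁴ − T_s⁴). T⁴ − T_s⁴ = (514)⁴ − (320)⁴ = 6.98×10^10 − 1.05×10^10 = 5.93×10^10 K⁴.
Q = 5.67×10⁻⁸ × 0.625 × 5.93×10^10 = 2100 W.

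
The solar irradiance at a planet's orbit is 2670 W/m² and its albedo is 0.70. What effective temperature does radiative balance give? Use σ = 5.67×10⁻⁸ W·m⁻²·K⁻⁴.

Power absorbed = (1−a)S·πR²; power emitted = 4πR²σT⁴. Equating and cancelling πR²:
T = ((1−a)S / 4σ)^(1/4) = (801 / (4 × 5.67×10⁻⁸))^(1/4) = (3.53×10^9)^(1/4).
T = 244 K.

T ≈ 244 K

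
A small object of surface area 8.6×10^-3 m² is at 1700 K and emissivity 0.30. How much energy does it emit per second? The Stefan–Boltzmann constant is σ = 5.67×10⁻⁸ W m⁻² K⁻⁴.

P = εσAT⁴ = 0.30 × 5.67×10⁻⁸ × 8.60×10^-3 × (1700)⁴ = 0.30 × 5.67×10⁻⁸ × 8.60×10^-3 × 8.35×10^12.
P = 1220 W.

P ≈ 1220 W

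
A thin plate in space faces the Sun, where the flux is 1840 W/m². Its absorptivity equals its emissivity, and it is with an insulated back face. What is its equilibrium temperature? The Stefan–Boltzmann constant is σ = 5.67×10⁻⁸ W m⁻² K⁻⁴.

T ≈ 424 K

Absorbed flux αS = emitted flux εσT⁴ (one radiating face); with α = ε, T = (S/σ)^(1/4).
T = (1840 / 5.67×10⁻⁸)^(1/4) = (3.25×10^10)^(1/4).
T = 424 K.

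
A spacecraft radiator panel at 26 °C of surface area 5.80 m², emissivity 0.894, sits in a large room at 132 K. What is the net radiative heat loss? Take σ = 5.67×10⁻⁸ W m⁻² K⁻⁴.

Convert: 26 °C = 299 K.
Q = εσA(T⁴ − T_s⁴). T⁴ − T_s⁴ = (299)⁴ − (132)⁴ = 7.99×10^9 − 3.04×10^8 = 7.69×10^9 K⁴.
Q = 0.894 × 5.67×10⁻⁸ × 5.80 × 7.69×10^9 = 2260 W.

Q ≈ 2260 W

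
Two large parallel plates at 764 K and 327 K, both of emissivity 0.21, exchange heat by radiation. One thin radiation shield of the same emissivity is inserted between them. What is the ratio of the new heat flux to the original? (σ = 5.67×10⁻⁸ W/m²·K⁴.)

With N identical shields there are N+1 = 2 gaps in series, each with the same radiative resistance, so the flux falls to 1/(N+1) of its unshielded value.

ratio ≈ 0.500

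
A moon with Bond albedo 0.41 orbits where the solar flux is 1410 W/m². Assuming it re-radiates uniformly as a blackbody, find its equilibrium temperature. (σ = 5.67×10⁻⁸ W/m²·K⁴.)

Power absorbed = (1−a)S·πR²; power emitted = 4πR²σT⁴. Equating and cancelling πR²:
T = ((1−a)S / 4σ)^(1/4) = (832 / (4 × 5.67×10⁻⁸))^(1/4) = (3.67×10^9)^(1/4).
T = 246 K.

T ≈ 246 K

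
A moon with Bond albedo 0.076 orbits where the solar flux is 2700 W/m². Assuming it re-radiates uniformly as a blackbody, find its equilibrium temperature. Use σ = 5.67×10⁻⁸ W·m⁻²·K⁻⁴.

Power absorbed = (1−a)S·πR²; power emitted = 4πR²σT⁴. Equating and cancelling πR²:
T = ((1−a)S / 4σ)^(1/4) = (2490 / (4 × 5.67×10⁻⁸))^(1/4) = (1.10×10^10)^(1/4).
T = 324 K.

T ≈ 324 K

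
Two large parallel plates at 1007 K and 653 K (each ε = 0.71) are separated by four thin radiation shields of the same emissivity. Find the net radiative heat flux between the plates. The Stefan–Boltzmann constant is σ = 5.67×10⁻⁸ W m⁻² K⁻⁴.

q ≈ 5280 W/m²

Each of the 5 gaps contributes resistance (2/ε − 1) = 2/0.71 − 1 = 1.817; total = 9.085.
q = σ(T₁⁴ − T₂⁴) / 9.085 = 5.67×10⁻⁸ × 8.46×10^11 / 9.085 = 5280 W/m².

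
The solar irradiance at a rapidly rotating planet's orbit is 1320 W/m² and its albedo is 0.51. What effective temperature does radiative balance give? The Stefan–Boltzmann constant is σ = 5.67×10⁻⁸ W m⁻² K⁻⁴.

T ≈ 231 K

Power absorbed = (1−a)S·πR²; power emitted = 4πR²σT⁴. Equating and cancelling πR²:
T = ((1−a)S / 4σ)^(1/4) = (647 / (4 × 5.67×10⁻⁸))^(1/4) = (2.85×10^9)^(1/4).
T = 231 K.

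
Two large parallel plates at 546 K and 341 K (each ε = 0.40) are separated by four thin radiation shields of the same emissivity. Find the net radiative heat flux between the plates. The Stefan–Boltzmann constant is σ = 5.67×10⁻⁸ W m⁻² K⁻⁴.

q ≈ 214 W/m²

Each of the 5 gaps contributes resistance (2/ε − 1) = 2/0.40 − 1 = 4.000; total = 20.00.
q = σ(T₁⁴ − T₂⁴) / 20.00 = 5.67×10⁻⁸ × 7.54×10^10 / 20.00 = 214 W/m².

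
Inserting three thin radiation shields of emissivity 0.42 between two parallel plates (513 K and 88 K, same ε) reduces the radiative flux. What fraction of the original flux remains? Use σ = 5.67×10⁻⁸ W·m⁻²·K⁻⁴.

With N identical shields there are N+1 = 4 gaps in series, each with the same radiative resistance, so the flux falls to 1/(N+1) of its unshielded value.

ratio ≈ 0.250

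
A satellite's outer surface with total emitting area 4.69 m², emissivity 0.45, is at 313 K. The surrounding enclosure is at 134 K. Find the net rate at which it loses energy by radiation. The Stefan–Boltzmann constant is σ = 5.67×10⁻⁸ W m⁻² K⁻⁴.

Q = εσA(T⁴ − T_s⁴). T⁴ − T_s⁴ = (313)⁴ − (134)⁴ = 9.60×10^9 − 3.22×10^8 = 9.28×10^9 K⁴.
Q = 0.45 × 5.67×10⁻⁸ × 4.69 × 9.28×10^9 = 1110 W.

Q ≈ 1110 W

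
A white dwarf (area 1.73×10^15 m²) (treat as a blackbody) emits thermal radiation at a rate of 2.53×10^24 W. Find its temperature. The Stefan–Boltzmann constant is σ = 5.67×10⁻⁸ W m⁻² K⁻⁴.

From P = σAT⁴, T = (P / σA)^(1/4) = (2.53×10^24 / (5.67×10⁻⁸ × 1.73×10^15))^(1/4).
T = (2.58×10^16)^(1/4) = 12700 K.

T ≈ 12700 K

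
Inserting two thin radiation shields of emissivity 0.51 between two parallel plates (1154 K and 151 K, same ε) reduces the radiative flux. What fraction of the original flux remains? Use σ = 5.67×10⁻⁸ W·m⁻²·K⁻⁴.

With N identical shields there are N+1 = 3 gaps in series, each with the same radiative resistance, so the flux falls to 1/(N+1) of its unshielded value.

ratio ≈ 0.333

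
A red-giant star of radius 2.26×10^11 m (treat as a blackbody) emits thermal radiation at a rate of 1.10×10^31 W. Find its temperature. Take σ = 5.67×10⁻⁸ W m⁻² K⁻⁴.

T ≈ 4170 K

A = 4πr² = 4π × (2.26×10^11)² = 6.42×10^23 m².
From P = σAT⁴, T = (P / σA)^(1/4) = (1.10×10^31 / (5.67×10⁻⁸ × 6.42×10^23))^(1/4).
T = (3.02×10^14)^(1/4) = 4170 K.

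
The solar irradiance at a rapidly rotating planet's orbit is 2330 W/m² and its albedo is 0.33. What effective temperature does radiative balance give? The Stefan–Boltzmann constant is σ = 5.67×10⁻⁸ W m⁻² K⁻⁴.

T ≈ 288 K

Power absorbed = (1−a)S·πR²; power emitted = 4πR²σT⁴. Equating and cancelling πR²:
T = ((1−a)S / 4σ)^(1/4) = (1560 / (4 × 5.67×10⁻⁸))^(1/4) = (6.88×10^9)^(1/4).
T = 288 K.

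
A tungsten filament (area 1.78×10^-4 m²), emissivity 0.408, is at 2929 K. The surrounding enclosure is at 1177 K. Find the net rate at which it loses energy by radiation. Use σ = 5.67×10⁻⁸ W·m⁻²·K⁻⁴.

Q ≈ 295 W

Q = εσA(T⁴ − T_s⁴). T⁴ − T_s⁴ = (2929)⁴ − (1177)⁴ = 7.36×10^13 − 1.92×10^12 = 7.17×10^13 K⁴.
Q = 0.408 × 5.67×10⁻⁸ × 1.78×10^-4 × 7.17×10^13 = 295 W.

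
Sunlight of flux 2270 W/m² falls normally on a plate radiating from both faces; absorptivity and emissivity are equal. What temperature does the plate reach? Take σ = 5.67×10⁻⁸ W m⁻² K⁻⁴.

Absorbed flux αS = emitted flux 2εσT⁴ per unit area; with α = ε this gives T = (S/2σ)^(1/4).
T = (2270 / (2 × 5.67×10⁻⁸))^(1/4) = (2.00×10^10)^(1/4).
T = 376 K.

T ≈ 376 K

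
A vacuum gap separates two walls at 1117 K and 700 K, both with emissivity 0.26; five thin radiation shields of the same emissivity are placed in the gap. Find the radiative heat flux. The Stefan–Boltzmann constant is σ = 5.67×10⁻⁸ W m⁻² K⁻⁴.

Each of the 6 gaps contributes resistance (2/ε − 1) = 2/0.26 − 1 = 6.692; total = 40.15.
q = σ(T₁⁴ − T₂⁴) / 40.15 = 5.67×10⁻⁸ × 1.32×10^12 / 40.15 = 1860 W/m².

q ≈ 1860 W/m²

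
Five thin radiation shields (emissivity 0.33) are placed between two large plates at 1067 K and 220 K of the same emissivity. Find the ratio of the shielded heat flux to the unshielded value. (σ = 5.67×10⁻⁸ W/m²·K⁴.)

ratio ≈ 0.167

With N identical shields there are N+1 = 6 gaps in series, each with the same radiative resistance, so the flux falls to 1/(N+1) of its unshielded value.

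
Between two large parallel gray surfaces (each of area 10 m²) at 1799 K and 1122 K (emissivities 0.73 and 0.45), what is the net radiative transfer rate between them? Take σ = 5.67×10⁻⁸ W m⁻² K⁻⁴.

Q ≈ 1.94×10^6 W

For two large parallel gray plates, q = σ(T₁⁴ − T₂⁴) / (1/ε₁ + 1/ε₂ − 1).
1/ε₁ + 1/ε₂ − 1 = 1/0.73 + 1/0.45 − 1 = 2.592.
T₁⁴ − T₂⁴ = 1.05×10^13 − 1.58×10^12 = 8.89×10^12 K⁴.
q = 5.67×10⁻⁸ × 8.89×10^12 / 2.592 = 1.94×10^5 W/m².
Q = q·A = 1.94×10^5 × 10 = 1.94×10^6 W.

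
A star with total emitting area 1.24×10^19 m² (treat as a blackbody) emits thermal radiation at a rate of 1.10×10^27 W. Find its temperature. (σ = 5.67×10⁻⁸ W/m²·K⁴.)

From P = σAT⁴, T = (P / σA)^(1/4) = (1.10×10^27 / (5.67×10⁻⁸ × 1.24×10^19))^(1/4).
T = (1.56×10^15)^(1/4) = 6290 K.

T ≈ 6290 K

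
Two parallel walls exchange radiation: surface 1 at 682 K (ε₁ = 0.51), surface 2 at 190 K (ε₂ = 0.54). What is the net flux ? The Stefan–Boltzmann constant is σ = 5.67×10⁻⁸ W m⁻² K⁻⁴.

q ≈ 4330 W/m²

For two large parallel gray plates, q = σ(T₁⁴ − T₂⁴) / (1/ε₁ + 1/ε₂ − 1).
1/ε₁ + 1/ε₂ − 1 = 1/0.51 + 1/0.54 − 1 = 2.813.
T₁⁴ − T₂⁴ = 2.16×10^11 − 1.30×10^9 = 2.15×10^11 K⁴.
q = 5.67×10⁻⁸ × 2.15×10^11 / 2.813 = 4330 W/m².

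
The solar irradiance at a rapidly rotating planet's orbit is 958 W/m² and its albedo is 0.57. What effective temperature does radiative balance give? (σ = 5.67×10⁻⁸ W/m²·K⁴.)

Power absorbed = (1−a)S·πR²; power emitted = 4πR²σT⁴. Equating and cancelling πR²:
T = ((1−a)S / 4σ)^(1/4) = (412 / (4 × 5.67×10⁻⁸))^(1/4) = (1.82×10^9)^(1/4).
T = 206 K.

T ≈ 206 K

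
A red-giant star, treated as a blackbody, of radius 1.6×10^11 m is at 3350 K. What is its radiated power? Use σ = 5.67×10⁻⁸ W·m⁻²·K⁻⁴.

A = 4πr² = 4π × (1.6×10^11)² = 3.22×10^23 m².
P = σAT⁴ = 5.67×10⁻⁸ × 3.22×10^23 × (3350)⁴ = 5.67×10⁻⁸ × 3.22×10^23 × 1.26×10^14.
P = 2.30×10^30 W.

P ≈ 2.30×10^30 W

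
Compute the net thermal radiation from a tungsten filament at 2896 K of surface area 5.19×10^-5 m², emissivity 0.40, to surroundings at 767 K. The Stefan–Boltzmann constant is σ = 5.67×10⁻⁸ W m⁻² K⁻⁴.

Q = εσA(T⁴ − T_s⁴). T⁴ − T_s⁴ = (2896)⁴ − (767)⁴ = 7.03×10^13 − 3.46×10^11 = 7.00×10^13 K⁴.
Q = 0.40 × 5.67×10⁻⁸ × 5.19×10^-5 × 7.00×10^13 = 82.4 W.

Q ≈ 82.4 W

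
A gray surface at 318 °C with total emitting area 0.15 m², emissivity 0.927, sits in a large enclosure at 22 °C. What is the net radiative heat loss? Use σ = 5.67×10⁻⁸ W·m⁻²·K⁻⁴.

Q ≈ 902 W

Convert: 318 °C = 591 K; 22 °C = 295 K.
Q = εσA(T⁴ − T_s⁴). T⁴ − T_s⁴ = (591)⁴ − (295)⁴ = 1.22×10^11 − 7.57×10^9 = 1.14×10^11 K⁴.
Q = 0.927 × 5.67×10⁻⁸ × 0.150 × 1.14×10^11 = 902 W.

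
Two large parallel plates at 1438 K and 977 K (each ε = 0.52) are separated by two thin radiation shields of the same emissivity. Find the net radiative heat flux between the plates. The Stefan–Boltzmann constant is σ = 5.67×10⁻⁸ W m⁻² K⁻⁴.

q ≈ 22300 W/m²

Each of the 3 gaps contributes resistance (2/ε − 1) = 2/0.52 − 1 = 2.846; total = 8.538.
q = σ(T₁⁴ − T₂⁴) / 8.538 = 5.67×10⁻⁸ × 3.36×10^12 / 8.538 = 22300 W/m².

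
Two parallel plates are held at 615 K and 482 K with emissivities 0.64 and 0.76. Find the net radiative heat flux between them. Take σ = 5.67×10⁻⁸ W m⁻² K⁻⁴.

q ≈ 2690 W/m²

For two large parallel gray plates, q = σ(T₁⁴ − T₂⁴) / (1/ε₁ + 1/ε₂ − 1).
1/ε₁ + 1/ε₂ − 1 = 1/0.64 + 1/0.76 − 1 = 1.878.
T₁⁴ − T₂⁴ = 1.43×10^11 − 5.40×10^10 = 8.91×10^10 K⁴.
q = 5.67×10⁻⁸ × 8.91×10^10 / 1.878 = 2690 W/m².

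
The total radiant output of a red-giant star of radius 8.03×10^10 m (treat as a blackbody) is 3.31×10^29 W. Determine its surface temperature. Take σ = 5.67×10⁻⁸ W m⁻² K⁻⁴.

T ≈ 2910 K

A = 4πr² = 4π × (8.03×10^10)² = 8.10×10^22 m².
From P = σAT⁴, T = (P / σA)^(1/4) = (3.31×10^29 / (5.67×10⁻⁸ × 8.10×10^22))^(1/4).
T = (7.20×10^13)^(1/4) = 2910 K.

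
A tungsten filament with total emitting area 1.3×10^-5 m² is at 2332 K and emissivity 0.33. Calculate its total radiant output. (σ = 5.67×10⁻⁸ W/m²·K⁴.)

P = εσAT⁴ = 0.33 × 5.67×10⁻⁸ × 1.30×10^-5 × (2332)⁴ = 0.33 × 5.67×10⁻⁸ × 1.30×10^-5 × 2.96×10^13.
P = 7.19 W.

P ≈ 7.19 W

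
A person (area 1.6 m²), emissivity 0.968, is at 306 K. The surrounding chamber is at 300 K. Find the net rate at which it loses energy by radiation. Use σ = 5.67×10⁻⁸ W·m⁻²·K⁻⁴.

Q = εσA(T⁴ − T_s⁴). T⁴ − T_s⁴ = (306)⁴ − (300)⁴ = 8.77×10^9 − 8.10×10^9 = 6.68×10^8 K⁴.
Q = 0.968 × 5.67×10⁻⁸ × 1.60 × 6.68×10^8 = 58.6 W.

Q ≈ 58.6 W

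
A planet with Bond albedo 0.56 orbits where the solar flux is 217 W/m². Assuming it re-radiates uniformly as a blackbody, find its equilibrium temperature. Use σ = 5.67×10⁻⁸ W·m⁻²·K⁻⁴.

Power absorbed = (1−a)S·πR²; power emitted = 4πR²σT⁴. Equating and cancelling πR²:
T = ((1−a)S / 4σ)^(1/4) = (95.5 / (4 × 5.67×10⁻⁸))^(1/4) = (4.21×10^8)^(1/4).
T = 143 K.

T ≈ 143 K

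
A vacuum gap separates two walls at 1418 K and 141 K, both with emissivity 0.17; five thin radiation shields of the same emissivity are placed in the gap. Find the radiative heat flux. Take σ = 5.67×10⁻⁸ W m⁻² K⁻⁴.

q ≈ 3550 W/m²

Each of the 6 gaps contributes resistance (2/ε − 1) = 2/0.17 − 1 = 10.76; total = 64.59.
q = σ(T₁⁴ − T₂⁴) / 64.59 = 5.67×10⁻⁸ × 4.04×10^12 / 64.59 = 3550 W/m².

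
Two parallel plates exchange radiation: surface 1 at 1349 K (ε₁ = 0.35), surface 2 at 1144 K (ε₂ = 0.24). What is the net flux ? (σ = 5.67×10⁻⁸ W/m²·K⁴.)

q ≈ 15000 W/m²

For two large parallel gray plates, q = σ(T₁⁴ − T₂⁴) / (1/ε₁ + 1/ε₂ − 1).
1/ε₁ + 1/ε₂ − 1 = 1/0.35 + 1/0.24 − 1 = 6.024.
T₁⁴ − T₂⁴ = 3.31×10^12 − 1.71×10^12 = 1.60×10^12 K⁴.
q = 5.67×10⁻⁸ × 1.60×10^12 / 6.024 = 15000 W/m².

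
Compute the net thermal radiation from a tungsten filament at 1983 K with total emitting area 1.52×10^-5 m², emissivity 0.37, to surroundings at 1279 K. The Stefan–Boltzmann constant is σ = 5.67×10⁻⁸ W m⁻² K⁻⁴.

Q = εσA(T⁴ − T_s⁴). T⁴ − T_s⁴ = (1983)⁴ − (1279)⁴ = 1.55×10^13 − 2.68×10^12 = 1.28×10^13 K⁴.
Q = 0.37 × 5.67×10⁻⁸ × 1.52×10^-5 × 1.28×10^13 = 4.08 W.

Q ≈ 4.08 W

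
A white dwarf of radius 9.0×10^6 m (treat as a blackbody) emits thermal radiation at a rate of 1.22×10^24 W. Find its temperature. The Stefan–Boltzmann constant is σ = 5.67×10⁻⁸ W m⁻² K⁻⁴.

A = 4πr² = 4π × (9.0×10^6)² = 1.02×10^15 m².
From P = σAT⁴, T = (P / σA)^(1/4) = (1.22×10^24 / (5.67×10⁻⁸ × 1.02×10^15))^(1/4).
T = (2.11×10^16)^(1/4) = 12100 K.

T ≈ 12100 K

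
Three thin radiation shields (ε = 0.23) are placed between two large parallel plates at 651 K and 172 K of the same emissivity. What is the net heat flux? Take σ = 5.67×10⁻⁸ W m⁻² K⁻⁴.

Each of the 4 gaps contributes resistance (2/ε − 1) = 2/0.23 − 1 = 7.696; total = 30.78.
q = σ(T₁⁴ − T₂⁴) / 30.78 = 5.67×10⁻⁸ × 1.79×10^11 / 30.78 = 329 W/m².

q ≈ 329 W/m²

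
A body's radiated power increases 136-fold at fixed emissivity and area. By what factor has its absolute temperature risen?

factor ≈ 3.41

P ∝ T⁴ ⇒ T ∝ P^(1/4), so T scales by (136)^(1/4) = 3.41.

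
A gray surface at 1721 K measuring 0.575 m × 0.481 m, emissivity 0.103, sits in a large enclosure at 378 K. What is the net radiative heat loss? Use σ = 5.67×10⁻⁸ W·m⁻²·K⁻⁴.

A = 0.575 × 0.481 = 0.277 m².
Q = εσA(T⁴ − T_s⁴). T⁴ − T_s⁴ = (1721)⁴ − (378)⁴ = 8.77×10^12 − 2.04×10^10 = 8.75×10^12 K⁴.
Q = 0.103 × 5.67×10⁻⁸ × 0.277 × 8.75×10^12 = 14100 W.

Q ≈ 14100 W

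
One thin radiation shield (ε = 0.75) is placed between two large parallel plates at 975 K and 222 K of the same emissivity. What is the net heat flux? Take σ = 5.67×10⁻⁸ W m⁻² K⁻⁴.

Each of the 2 gaps contributes resistance (2/ε − 1) = 2/0.75 − 1 = 1.667; total = 3.333.
q = σ(T₁⁴ − T₂⁴) / 3.333 = 5.67×10⁻⁸ × 9.01×10^11 / 3.333 = 15300 W/m².

q ≈ 15300 W/m²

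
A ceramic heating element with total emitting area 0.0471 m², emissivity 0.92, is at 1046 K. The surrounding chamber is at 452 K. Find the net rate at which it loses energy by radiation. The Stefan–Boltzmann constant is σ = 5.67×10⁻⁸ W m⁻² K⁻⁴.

Q = εσA(T⁴ − T_s⁴). T⁴ − T_s⁴ = (1046)⁴ − (452)⁴ = 1.20×10^12 − 4.17×10^10 = 1.16×10^12 K⁴.
Q = 0.92 × 5.67×10⁻⁸ × 0.0471 × 1.16×10^12 = 2840 W.

Q ≈ 2840 W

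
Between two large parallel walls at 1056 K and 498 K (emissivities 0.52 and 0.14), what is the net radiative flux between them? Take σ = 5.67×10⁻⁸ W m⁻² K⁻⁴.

q ≈ 8310 W/m²

For two large parallel gray plates, q = σ(T₁⁴ − T₂⁴) / (1/ε₁ + 1/ε₂ − 1).
1/ε₁ + 1/ε₂ − 1 = 1/0.52 + 1/0.14 − 1 = 8.066.
T₁⁴ − T₂⁴ = 1.24×10^12 − 6.15×10^10 = 1.18×10^12 K⁴.
q = 5.67×10⁻⁸ × 1.18×10^12 / 8.066 = 8310 W/m².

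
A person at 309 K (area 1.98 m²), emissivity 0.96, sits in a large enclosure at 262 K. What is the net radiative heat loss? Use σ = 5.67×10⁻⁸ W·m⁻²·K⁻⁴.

Q ≈ 475 W

Q = εσA(T⁴ − T_s⁴). T⁴ − T_s⁴ = (309)⁴ − (262)⁴ = 9.12×10^9 − 4.71×10^9 = 4.40×10^9 K⁴.
Q = 0.96 × 5.67×10⁻⁸ × 1.98 × 4.40×10^9 = 475 W.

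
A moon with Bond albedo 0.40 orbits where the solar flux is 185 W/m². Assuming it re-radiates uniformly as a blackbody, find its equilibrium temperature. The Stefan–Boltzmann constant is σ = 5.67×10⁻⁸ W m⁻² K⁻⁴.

T ≈ 149 K

Power absorbed = (1−a)S·πR²; power emitted = 4πR²σT⁴. Equating and cancelling πR²:
T = ((1−a)S / 4σ)^(1/4) = (111 / (4 × 5.67×10⁻⁸))^(1/4) = (4.89×10^8)^(1/4).
T = 149 K.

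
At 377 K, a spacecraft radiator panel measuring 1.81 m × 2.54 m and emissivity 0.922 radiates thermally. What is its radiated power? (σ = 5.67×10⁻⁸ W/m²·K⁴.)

A = 1.81 × 2.54 = 4.60 m².
Stefan–Boltzmann: P = εσAT⁴ = 0.922 × 5.67×10⁻⁸ × 4.60 × (377)⁴ = 0.922 × 5.67×10⁻⁸ × 4.60 × 2.02×10^10.
P = 4860 W.

P ≈ 4860 W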